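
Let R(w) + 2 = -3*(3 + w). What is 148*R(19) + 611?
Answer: -9453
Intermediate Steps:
R(w) = -11 - 3*w (R(w) = -2 - 3*(3 + w) = -2 + (-9 - 3*w) = -11 - 3*w)
148*R(19) + 611 = 148*(-11 - 3*19) + 611 = 148*(-11 - 57) + 611 = 148*(-68) + 611 = -10064 + 611 = -9453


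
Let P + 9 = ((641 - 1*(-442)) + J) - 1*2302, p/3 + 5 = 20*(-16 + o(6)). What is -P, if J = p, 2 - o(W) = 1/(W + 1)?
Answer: 14641/7 ≈ 2091.6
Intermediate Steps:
o(W) = 2 - 1/(1 + W) (o(W) = 2 - 1/(W + 1) = 2 - 1/(1 + W))
p = -6045/7 (p = -15 + 3*(20*(-16 + (1 + 2*6)/(1 + 6))) = -15 + 3*(20*(-16 + (1 + 12)/7)) = -15 + 3*(20*(-16 + (⅐)*13)) = -15 + 3*(20*(-16 + 13/7)) = -15 + 3*(20*(-99/7)) = -15 + 3*(-1980/7) = -15 - 5940/7 = -6045/7 ≈ -863.57)
J = -6045/7 ≈ -863.57
P = -14641/7 (P = -9 + (((641 - 1*(-442)) - 6045/7) - 1*2302) = -9 + (((641 + 442) - 6045/7) - 2302) = -9 + ((1083 - 6045/7) - 2302) = -9 + (1536/7 - 2302) = -9 - 14578/7 = -14641/7 ≈ -2091.6)
-P = -1*(-14641/7) = 14641/7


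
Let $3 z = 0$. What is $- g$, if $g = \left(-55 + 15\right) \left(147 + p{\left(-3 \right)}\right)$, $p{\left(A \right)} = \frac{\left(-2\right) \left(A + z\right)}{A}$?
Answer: $5800$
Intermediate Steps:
$z = 0$ ($z = \frac{1}{3} \cdot 0 = 0$)
$p{\left(A \right)} = -2$ ($p{\left(A \right)} = \frac{\left(-2\right) \left(A + 0\right)}{A} = \frac{\left(-2\right) A}{A} = -2$)
$g = -5800$ ($g = \left(-55 + 15\right) \left(147 - 2\right) = \left(-40\right) 145 = -5800$)
$- g = \left(-1\right) \left(-5800\right) = 5800$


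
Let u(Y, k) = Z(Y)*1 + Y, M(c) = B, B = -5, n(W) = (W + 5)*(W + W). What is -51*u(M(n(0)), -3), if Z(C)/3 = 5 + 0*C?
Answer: -510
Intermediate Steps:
n(W) = 2*W*(5 + W) (n(W) = (5 + W)*(2*W) = 2*W*(5 + W))
Z(C) = 15 (Z(C) = 3*(5 + 0*C) = 3*(5 + 0) = 3*5 = 15)
M(c) = -5
u(Y, k) = 15 + Y (u(Y, k) = 15*1 + Y = 15 + Y)
-51*u(M(n(0)), -3) = -51*(15 - 5) = -51*10 = -510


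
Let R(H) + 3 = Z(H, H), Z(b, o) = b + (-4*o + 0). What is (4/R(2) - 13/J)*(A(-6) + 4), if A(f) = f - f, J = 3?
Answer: -172/9 ≈ -19.111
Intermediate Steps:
Z(b, o) = b - 4*o
R(H) = -3 - 3*H (R(H) = -3 + (H - 4*H) = -3 - 3*H)
A(f) = 0
(4/R(2) - 13/J)*(A(-6) + 4) = (4/(-3 - 3*2) - 13/3)*(0 + 4) = (4/(-3 - 6) - 13*1/3)*4 = (4/(-9) - 13/3)*4 = (4*(-1/9) - 13/3)*4 = (-4/9 - 13/3)*4 = -43/9*4 = -172/9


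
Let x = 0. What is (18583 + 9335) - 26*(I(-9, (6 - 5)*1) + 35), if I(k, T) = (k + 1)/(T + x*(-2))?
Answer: 27216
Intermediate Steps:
I(k, T) = (1 + k)/T (I(k, T) = (k + 1)/(T + 0*(-2)) = (1 + k)/(T + 0) = (1 + k)/T)
(18583 + 9335) - 26*(I(-9, (6 - 5)*1) + 35) = (18583 + 9335) - 26*((1 - 9)/(((6 - 5)*1)) + 35) = 27918 - 26*(-8/(1*1) + 35) = 27918 - 26*(-8/1 + 35) = 27918 - 26*(1*(-8) + 35) = 27918 - 26*(-8 + 35) = 27918 - 26*27 = 27918 - 702 = 27216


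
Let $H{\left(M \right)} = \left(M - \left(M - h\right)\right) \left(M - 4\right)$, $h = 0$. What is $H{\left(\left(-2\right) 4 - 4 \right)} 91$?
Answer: $0$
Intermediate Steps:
$H{\left(M \right)} = 0$ ($H{\left(M \right)} = \left(M + \left(0 - M\right)\right) \left(M - 4\right) = \left(M - M\right) \left(-4 + M\right) = 0 \left(-4 + M\right) = 0$)
$H{\left(\left(-2\right) 4 - 4 \right)} 91 = 0 \cdot 91 = 0$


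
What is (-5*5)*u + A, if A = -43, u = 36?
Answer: -943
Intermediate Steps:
(-5*5)*u + A = -5*5*36 - 43 = -25*36 - 43 = -900 - 43 = -943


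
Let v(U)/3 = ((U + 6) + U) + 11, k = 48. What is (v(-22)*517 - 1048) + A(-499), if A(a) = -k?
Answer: -42973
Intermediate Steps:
v(U) = 51 + 6*U (v(U) = 3*(((U + 6) + U) + 11) = 3*(((6 + U) + U) + 11) = 3*((6 + 2*U) + 11) = 3*(17 + 2*U) = 51 + 6*U)
A(a) = -48 (A(a) = -1*48 = -48)
(v(-22)*517 - 1048) + A(-499) = ((51 + 6*(-22))*517 - 1048) - 48 = ((51 - 132)*517 - 1048) - 48 = (-81*517 - 1048) - 48 = (-41877 - 1048) - 48 = -42925 - 48 = -42973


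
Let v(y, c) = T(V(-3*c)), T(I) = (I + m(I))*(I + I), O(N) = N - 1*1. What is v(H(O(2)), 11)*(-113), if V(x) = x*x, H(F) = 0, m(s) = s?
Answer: -536036292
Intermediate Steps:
O(N) = -1 + N (O(N) = N - 1 = -1 + N)
V(x) = x²
T(I) = 4*I² (T(I) = (I + I)*(I + I) = (2*I)*(2*I) = 4*I²)
v(y, c) = 324*c⁴ (v(y, c) = 4*((-3*c)²)² = 4*(9*c²)² = 4*(81*c⁴) = 324*c⁴)
v(H(O(2)), 11)*(-113) = (324*11⁴)*(-113) = (324*14641)*(-113) = 4743684*(-113) = -536036292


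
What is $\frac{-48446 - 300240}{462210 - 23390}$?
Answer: $- \frac{174343}{219410} \approx -0.7946$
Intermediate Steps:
$\frac{-48446 - 300240}{462210 - 23390} = - \frac{348686}{438820} = \left(-348686\right) \frac{1}{438820} = - \frac{174343}{219410}$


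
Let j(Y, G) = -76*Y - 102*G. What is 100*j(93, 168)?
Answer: -2420400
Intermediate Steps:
j(Y, G) = -102*G - 76*Y
100*j(93, 168) = 100*(-102*168 - 76*93) = 100*(-17136 - 7068) = 100*(-24204) = -2420400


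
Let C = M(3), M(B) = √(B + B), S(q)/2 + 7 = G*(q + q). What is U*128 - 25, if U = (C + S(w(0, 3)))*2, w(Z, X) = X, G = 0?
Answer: -3609 + 256*√6 ≈ -2981.9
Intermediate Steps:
S(q) = -14 (S(q) = -14 + 2*(0*(q + q)) = -14 + 2*(0*(2*q)) = -14 + 2*0 = -14 + 0 = -14)
M(B) = √2*√B (M(B) = √(2*B) = √2*√B)
C = √6 (C = √2*√3 = √6 ≈ 2.4495)
U = -28 + 2*√6 (U = (√6 - 14)*2 = (-14 + √6)*2 = -28 + 2*√6 ≈ -23.101)
U*128 - 25 = (-28 + 2*√6)*128 - 25 = (-3584 + 256*√6) - 25 = -3609 + 256*√6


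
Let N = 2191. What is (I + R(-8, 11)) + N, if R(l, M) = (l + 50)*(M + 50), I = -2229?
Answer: 2524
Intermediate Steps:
R(l, M) = (50 + M)*(50 + l) (R(l, M) = (50 + l)*(50 + M) = (50 + M)*(50 + l))
(I + R(-8, 11)) + N = (-2229 + (2500 + 50*11 + 50*(-8) + 11*(-8))) + 2191 = (-2229 + (2500 + 550 - 400 - 88)) + 2191 = (-2229 + 2562) + 2191 = 333 + 2191 = 2524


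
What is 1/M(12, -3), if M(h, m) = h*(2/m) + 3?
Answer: -⅕ ≈ -0.20000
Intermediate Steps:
M(h, m) = 3 + 2*h/m (M(h, m) = 2*h/m + 3 = 3 + 2*h/m)
1/M(12, -3) = 1/(3 + 2*12/(-3)) = 1/(3 + 2*12*(-⅓)) = 1/(3 - 8) = 1/(-5) = -⅕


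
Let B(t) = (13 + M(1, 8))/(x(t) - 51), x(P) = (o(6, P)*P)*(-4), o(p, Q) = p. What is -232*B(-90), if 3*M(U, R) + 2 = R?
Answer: -1160/703 ≈ -1.6501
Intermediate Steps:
M(U, R) = -2/3 + R/3
x(P) = -24*P (x(P) = (6*P)*(-4) = -24*P)
B(t) = 15/(-51 - 24*t) (B(t) = (13 + (-2/3 + (1/3)*8))/(-24*t - 51) = (13 + (-2/3 + 8/3))/(-51 - 24*t) = (13 + 2)/(-51 - 24*t) = 15/(-51 - 24*t))
-232*B(-90) = -(-1160)/(17 + 8*(-90)) = -(-1160)/(17 - 720) = -(-1160)/(-703) = -(-1160)*(-1)/703 = -232*5/703 = -1160/703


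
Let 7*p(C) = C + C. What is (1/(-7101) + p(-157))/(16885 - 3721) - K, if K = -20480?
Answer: 13400941345319/654342948 ≈ 20480.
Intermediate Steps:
p(C) = 2*C/7 (p(C) = (C + C)/7 = (2*C)/7 = 2*C/7)
(1/(-7101) + p(-157))/(16885 - 3721) - K = (1/(-7101) + (2/7)*(-157))/(16885 - 3721) - 1*(-20480) = (-1/7101 - 314/7)/13164 + 20480 = -2229721/49707*1/13164 + 20480 = -2229721/654342948 + 20480 = 13400941345319/654342948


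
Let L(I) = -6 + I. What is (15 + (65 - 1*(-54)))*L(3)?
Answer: -402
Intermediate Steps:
(15 + (65 - 1*(-54)))*L(3) = (15 + (65 - 1*(-54)))*(-6 + 3) = (15 + (65 + 54))*(-3) = (15 + 119)*(-3) = 134*(-3) = -402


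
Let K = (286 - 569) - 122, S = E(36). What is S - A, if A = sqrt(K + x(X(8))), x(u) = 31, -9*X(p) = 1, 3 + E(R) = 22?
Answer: 19 - I*sqrt(374) ≈ 19.0 - 19.339*I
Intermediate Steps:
E(R) = 19 (E(R) = -3 + 22 = 19)
X(p) = -1/9 (X(p) = -1/9*1 = -1/9)
S = 19
K = -405 (K = -283 - 122 = -405)
A = I*sqrt(374) (A = sqrt(-405 + 31) = sqrt(-374) = I*sqrt(374) ≈ 19.339*I)
S - A = 19 - I*sqrt(374)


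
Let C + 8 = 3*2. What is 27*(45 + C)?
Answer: 1161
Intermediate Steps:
C = -2 (C = -8 + 3*2 = -8 + 6 = -2)
27*(45 + C) = 27*(45 - 2) = 27*43 = 1161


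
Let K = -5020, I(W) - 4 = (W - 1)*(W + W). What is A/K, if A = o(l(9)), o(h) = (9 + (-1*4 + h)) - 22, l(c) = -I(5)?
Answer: 61/5020 ≈ 0.012151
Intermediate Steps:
I(W) = 4 + 2*W*(-1 + W) (I(W) = 4 + (W - 1)*(W + W) = 4 + (-1 + W)*(2*W) = 4 + 2*W*(-1 + W))
l(c) = -44 (l(c) = -(4 - 2*5 + 2*5²) = -(4 - 10 + 2*25) = -(4 - 10 + 50) = -1*44 = -44)
o(h) = -17 + h (o(h) = (9 + (-4 + h)) - 22 = (5 + h) - 22 = -17 + h)
A = -61 (A = -17 - 44 = -61)
A/K = -61/(-5020) = -61*(-1/5020) = 61/5020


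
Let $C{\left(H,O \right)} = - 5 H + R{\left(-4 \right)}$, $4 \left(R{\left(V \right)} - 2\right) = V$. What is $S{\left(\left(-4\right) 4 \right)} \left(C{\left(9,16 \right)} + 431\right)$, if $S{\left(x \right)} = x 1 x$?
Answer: $99072$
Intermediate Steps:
$R{\left(V \right)} = 2 + \frac{V}{4}$
$S{\left(x \right)} = x^{2}$ ($S{\left(x \right)} = x x = x^{2}$)
$C{\left(H,O \right)} = 1 - 5 H$ ($C{\left(H,O \right)} = - 5 H + \left(2 + \frac{1}{4} \left(-4\right)\right) = - 5 H + \left(2 - 1\right) = - 5 H + 1 = 1 - 5 H$)
$S{\left(\left(-4\right) 4 \right)} \left(C{\left(9,16 \right)} + 431\right) = \left(\left(-4\right) 4\right)^{2} \left(\left(1 - 45\right) + 431\right) = \left(-16\right)^{2} \left(\left(1 - 45\right) + 431\right) = 256 \left(-44 + 431\right) = 256 \cdot 387 = 99072$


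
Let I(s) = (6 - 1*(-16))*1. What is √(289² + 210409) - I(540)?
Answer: -22 + √293930 ≈ 520.15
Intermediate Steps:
I(s) = 22 (I(s) = (6 + 16)*1 = 22*1 = 22)
√(289² + 210409) - I(540) = √(289² + 210409) - 1*22 = √(83521 + 210409) - 22 = √293930 - 22 = -22 + √293930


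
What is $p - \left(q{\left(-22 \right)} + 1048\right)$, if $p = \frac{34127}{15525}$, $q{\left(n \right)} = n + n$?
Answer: $- \frac{15552973}{15525} \approx -1001.8$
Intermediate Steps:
$q{\left(n \right)} = 2 n$
$p = \frac{34127}{15525}$ ($p = 34127 \cdot \frac{1}{15525} = \frac{34127}{15525} \approx 2.1982$)
$p - \left(q{\left(-22 \right)} + 1048\right) = \frac{34127}{15525} - \left(2 \left(-22\right) + 1048\right) = \frac{34127}{15525} - \left(-44 + 1048\right) = \frac{34127}{15525} - 1004 = - \frac{15552973}{15525}$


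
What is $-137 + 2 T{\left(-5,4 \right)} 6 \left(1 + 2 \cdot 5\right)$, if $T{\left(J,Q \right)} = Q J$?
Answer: $-2777$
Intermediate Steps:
$T{\left(J,Q \right)} = J Q$
$-137 + 2 T{\left(-5,4 \right)} 6 \left(1 + 2 \cdot 5\right) = -137 + 2 \left(\left(-5\right) 4\right) 6 \left(1 + 2 \cdot 5\right) = -137 + 2 \left(-20\right) 6 \left(1 + 10\right) = -137 + \left(-40\right) 6 \cdot 11 = -137 - 2640 = -2777$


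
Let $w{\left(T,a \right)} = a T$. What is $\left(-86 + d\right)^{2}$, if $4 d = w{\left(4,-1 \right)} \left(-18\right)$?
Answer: $4624$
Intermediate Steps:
$w{\left(T,a \right)} = T a$
$d = 18$ ($d = \frac{4 \left(-1\right) \left(-18\right)}{4} = \frac{\left(-4\right) \left(-18\right)}{4} = \frac{1}{4} \cdot 72 = 18$)
$\left(-86 + d\right)^{2} = \left(-86 + 18\right)^{2} = \left(-68\right)^{2} = 4624$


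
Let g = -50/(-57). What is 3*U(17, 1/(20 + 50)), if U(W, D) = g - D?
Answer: 3443/1330 ≈ 2.5887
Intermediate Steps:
g = 50/57 (g = -50*(-1/57) = 50/57 ≈ 0.87719)
U(W, D) = 50/57 - D
3*U(17, 1/(20 + 50)) = 3*(50/57 - 1/(20 + 50)) = 3*(50/57 - 1/70) = 3*(3443/3990) = 3443/1330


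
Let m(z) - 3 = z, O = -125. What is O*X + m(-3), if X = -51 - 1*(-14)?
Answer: 4625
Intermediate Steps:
m(z) = 3 + z
X = -37 (X = -51 + 14 = -37)
O*X + m(-3) = -125*(-37) + (3 - 3) = 4625 + 0 = 4625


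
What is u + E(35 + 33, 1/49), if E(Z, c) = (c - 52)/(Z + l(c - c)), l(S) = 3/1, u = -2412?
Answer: -8393895/3479 ≈ -2412.7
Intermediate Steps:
l(S) = 3 (l(S) = 3*1 = 3)
E(Z, c) = (-52 + c)/(3 + Z) (E(Z, c) = (c - 52)/(Z + 3) = (-52 + c)/(3 + Z))
u + E(35 + 33, 1/49) = -2412 + (-52 + 1/49)/(3 + (35 + 33)) = -2412 + (-52 + 1/49)/(3 + 68) = -2412 - 2547/49/71 = -2412 + (1/71)*(-2547/49) = -2412 - 2547/3479 = -8393895/3479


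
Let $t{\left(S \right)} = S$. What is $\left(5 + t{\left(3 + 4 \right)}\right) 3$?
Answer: $36$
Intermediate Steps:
$\left(5 + t{\left(3 + 4 \right)}\right) 3 = \left(5 + \left(3 + 4\right)\right) 3 = \left(5 + 7\right) 3 = 12 \cdot 3 = 36$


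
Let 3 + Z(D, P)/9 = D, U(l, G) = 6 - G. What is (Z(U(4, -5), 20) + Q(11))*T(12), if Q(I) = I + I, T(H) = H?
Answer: 1128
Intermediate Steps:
Z(D, P) = -27 + 9*D
Q(I) = 2*I
(Z(U(4, -5), 20) + Q(11))*T(12) = ((-27 + 9*(6 - 1*(-5))) + 2*11)*12 = ((-27 + 9*(6 + 5)) + 22)*12 = ((-27 + 9*11) + 22)*12 = ((-27 + 99) + 22)*12 = (72 + 22)*12 = 94*12 = 1128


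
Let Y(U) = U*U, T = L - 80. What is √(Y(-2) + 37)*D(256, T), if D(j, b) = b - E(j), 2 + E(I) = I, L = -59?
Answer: -393*√41 ≈ -2516.4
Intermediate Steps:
E(I) = -2 + I
T = -139 (T = -59 - 80 = -139)
Y(U) = U²
D(j, b) = 2 + b - j (D(j, b) = b - (-2 + j) = b + (2 - j) = 2 + b - j)
√(Y(-2) + 37)*D(256, T) = √((-2)² + 37)*(2 - 139 - 1*256) = √(4 + 37)*(2 - 139 - 256) = √41*(-393) = -393*√41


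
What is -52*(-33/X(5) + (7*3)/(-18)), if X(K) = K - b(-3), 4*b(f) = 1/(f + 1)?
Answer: 48646/123 ≈ 395.50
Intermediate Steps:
b(f) = 1/(4*(1 + f)) (b(f) = 1/(4*(f + 1)) = 1/(4*(1 + f)))
X(K) = ⅛ + K (X(K) = K - 1/(4*(1 - 3)) = K - 1/(4*(-2)) = K - (-1)/(4*2) = K - 1*(-⅛) = K + ⅛ = ⅛ + K)
-52*(-33/X(5) + (7*3)/(-18)) = -52*(-33/(⅛ + 5) + (7*3)/(-18)) = -52*(-33/41/8 + 21*(-1/18)) = -52*(-33*8/41 - 7/6) = -52*(-264/41 - 7/6) = -52*(-1871/246) = 48646/123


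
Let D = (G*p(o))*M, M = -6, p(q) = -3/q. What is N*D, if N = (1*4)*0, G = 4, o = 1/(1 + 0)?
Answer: 0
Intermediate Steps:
o = 1 (o = 1/1 = 1)
N = 0 (N = 4*0 = 0)
D = 72 (D = (4*(-3/1))*(-6) = (4*(-3*1))*(-6) = (4*(-3))*(-6) = -12*(-6) = 72)
N*D = 0*72 = 0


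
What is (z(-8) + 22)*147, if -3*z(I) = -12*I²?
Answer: 40866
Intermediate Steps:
z(I) = 4*I² (z(I) = -(-4)*I² = 4*I²)
(z(-8) + 22)*147 = (4*(-8)² + 22)*147 = (4*64 + 22)*147 = (256 + 22)*147 = 278*147 = 40866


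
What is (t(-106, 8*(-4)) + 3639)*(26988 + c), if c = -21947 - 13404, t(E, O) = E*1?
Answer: -29546479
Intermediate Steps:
t(E, O) = E
c = -35351
(t(-106, 8*(-4)) + 3639)*(26988 + c) = (-106 + 3639)*(26988 - 35351) = 3533*(-8363) = -29546479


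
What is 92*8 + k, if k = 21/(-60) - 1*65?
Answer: 13413/20 ≈ 670.65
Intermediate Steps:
k = -1307/20 (k = 21*(-1/60) - 65 = -7/20 - 65 = -1307/20 ≈ -65.350)
92*8 + k = 92*8 - 1307/20 = 736 - 1307/20 = 13413/20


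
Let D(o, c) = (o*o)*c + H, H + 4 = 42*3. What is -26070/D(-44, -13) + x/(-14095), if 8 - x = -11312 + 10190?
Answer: 33915467/35302337 ≈ 0.96071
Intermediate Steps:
H = 122 (H = -4 + 42*3 = -4 + 126 = 122)
D(o, c) = 122 + c*o² (D(o, c) = (o*o)*c + 122 = o²*c + 122 = c*o² + 122 = 122 + c*o²)
x = 1130 (x = 8 - (-11312 + 10190) = 8 - 1*(-1122) = 8 + 1122 = 1130)
-26070/D(-44, -13) + x/(-14095) = -26070/(122 - 13*(-44)²) + 1130/(-14095) = -26070/(122 - 13*1936) + 1130*(-1/14095) = -26070/(122 - 25168) - 226/2819 = -26070/(-25046) - 226/2819 = -26070*(-1/25046) - 226/2819 = 13035/12523 - 226/2819 = 33915467/35302337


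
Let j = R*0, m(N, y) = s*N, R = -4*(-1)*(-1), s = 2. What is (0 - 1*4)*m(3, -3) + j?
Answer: -24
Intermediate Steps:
R = -4 (R = 4*(-1) = -4)
m(N, y) = 2*N
j = 0 (j = -4*0 = 0)
(0 - 1*4)*m(3, -3) + j = (0 - 1*4)*(2*3) + 0 = (0 - 4)*6 + 0 = -4*6 + 0 = -24 + 0 = -24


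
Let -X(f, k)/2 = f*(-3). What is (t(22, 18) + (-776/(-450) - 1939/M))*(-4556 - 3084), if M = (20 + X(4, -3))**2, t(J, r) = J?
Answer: -1890535763/10890 ≈ -1.7360e+5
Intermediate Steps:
X(f, k) = 6*f (X(f, k) = -2*f*(-3) = -(-6)*f = 6*f)
M = 1936 (M = (20 + 6*4)**2 = (20 + 24)**2 = 44**2 = 1936)
(t(22, 18) + (-776/(-450) - 1939/M))*(-4556 - 3084) = (22 + (-776/(-450) - 1939/1936))*(-4556 - 3084) = (22 + (-776*(-1/450) - 1939*1/1936))*(-7640) = (22 + (388/225 - 1939/1936))*(-7640) = (22 + 314893/435600)*(-7640) = (9898093/435600)*(-7640) = -1890535763/10890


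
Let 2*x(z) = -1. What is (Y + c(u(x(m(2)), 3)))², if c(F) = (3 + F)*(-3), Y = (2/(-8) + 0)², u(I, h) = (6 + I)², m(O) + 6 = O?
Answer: 2544025/256 ≈ 9937.6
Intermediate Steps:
m(O) = -6 + O
x(z) = -½ (x(z) = (½)*(-1) = -½)
Y = 1/16 (Y = (2*(-⅛) + 0)² = (-¼ + 0)² = (-¼)² = 1/16 ≈ 0.062500)
c(F) = -9 - 3*F
(Y + c(u(x(m(2)), 3)))² = (1/16 + (-9 - 3*(6 - ½)²))² = (1/16 + (-9 - 3*(11/2)²))² = (1/16 + (-9 - 3*121/4))² = (1/16 + (-9 - 363/4))² = (1/16 - 399/4)² = (-1595/16)² = 2544025/256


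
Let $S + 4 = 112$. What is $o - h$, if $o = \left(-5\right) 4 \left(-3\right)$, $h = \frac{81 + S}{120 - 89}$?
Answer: $\frac{1671}{31} \approx 53.903$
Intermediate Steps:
$S = 108$ ($S = -4 + 112 = 108$)
$h = \frac{189}{31}$ ($h = \frac{81 + 108}{120 - 89} = \frac{189}{31} \approx 6.0968$)
$o = 60$ ($o = \left(-20\right) \left(-3\right) = 60$)
$o - h = 60 - \frac{189}{31} = \frac{1671}{31}$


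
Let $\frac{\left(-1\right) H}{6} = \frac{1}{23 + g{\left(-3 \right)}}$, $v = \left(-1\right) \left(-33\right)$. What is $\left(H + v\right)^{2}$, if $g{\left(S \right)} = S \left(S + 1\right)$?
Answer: $\frac{904401}{841} \approx 1075.4$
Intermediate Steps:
$g{\left(S \right)} = S \left(1 + S\right)$
$v = 33$
$H = - \frac{6}{29}$ ($H = - \frac{6}{23 - 3 \left(1 - 3\right)} = - \frac{6}{23 - -6} = - \frac{6}{23 + 6} = - \frac{6}{29} \approx -0.2069$)
$\left(H + v\right)^{2} = \left(- \frac{6}{29} + 33\right)^{2} = \left(\frac{951}{29}\right)^{2} = \frac{904401}{841}$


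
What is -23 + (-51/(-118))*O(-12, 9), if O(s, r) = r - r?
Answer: -23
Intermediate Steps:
O(s, r) = 0
-23 + (-51/(-118))*O(-12, 9) = -23 - 51/(-118)*0 = -23 - 51*(-1/118)*0 = -23 + (51/118)*0 = -23 + 0 = -23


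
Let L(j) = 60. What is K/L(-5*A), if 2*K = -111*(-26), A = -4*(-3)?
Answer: 481/20 ≈ 24.050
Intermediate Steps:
A = 12
K = 1443 (K = (-111*(-26))/2 = (½)*2886 = 1443)
K/L(-5*A) = 1443/60 = 1443*(1/60) = 481/20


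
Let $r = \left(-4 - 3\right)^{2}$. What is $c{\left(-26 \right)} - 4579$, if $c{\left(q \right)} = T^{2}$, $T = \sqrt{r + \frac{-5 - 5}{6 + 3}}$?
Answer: $- \frac{40780}{9} \approx -4531.1$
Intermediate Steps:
$r = 49$ ($r = \left(-4 - 3\right)^{2} = \left(-7\right)^{2} = 49$)
$T = \frac{\sqrt{431}}{3}$ ($T = \sqrt{49 + \frac{-5 - 5}{6 + 3}} = \sqrt{49 - \frac{10}{9}} = \sqrt{\frac{431}{9}} = \frac{\sqrt{431}}{3} \approx 6.9202$)
$c{\left(q \right)} = \frac{431}{9}$ ($c{\left(q \right)} = \left(\frac{\sqrt{431}}{3}\right)^{2} = \frac{431}{9}$)
$c{\left(-26 \right)} - 4579 = \frac{431}{9} - 4579 = - \frac{40780}{9}$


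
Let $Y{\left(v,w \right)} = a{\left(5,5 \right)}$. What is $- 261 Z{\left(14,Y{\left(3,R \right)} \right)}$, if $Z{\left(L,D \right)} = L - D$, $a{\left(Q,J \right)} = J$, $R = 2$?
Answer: $-2349$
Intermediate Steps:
$Y{\left(v,w \right)} = 5$
$- 261 Z{\left(14,Y{\left(3,R \right)} \right)} = - 261 \left(14 - 5\right) = \left(-261\right) 9 = -2349$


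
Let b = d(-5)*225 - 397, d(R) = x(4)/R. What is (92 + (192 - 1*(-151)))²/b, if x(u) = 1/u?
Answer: -756900/1633 ≈ -463.50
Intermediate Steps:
d(R) = 1/(4*R)
b = -1633/4 (b = ((¼)/(-5))*225 - 397 = ((¼)*(-⅕))*225 - 397 = -1/20*225 - 397 = -45/4 - 397 = -1633/4 ≈ -408.25)
(92 + (192 - 1*(-151)))²/b = (92 + (192 - 1*(-151)))²/(-1633/4) = (92 + (192 + 151))²*(-4/1633) = (92 + 343)²*(-4/1633) = 435²*(-4/1633) = 189225*(-4/1633) = -756900/1633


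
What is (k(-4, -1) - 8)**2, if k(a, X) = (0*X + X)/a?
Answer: 961/16 ≈ 60.063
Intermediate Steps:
k(a, X) = X/a (k(a, X) = (0 + X)/a = X/a)
(k(-4, -1) - 8)**2 = (-1/(-4) - 8)**2 = (-1*(-1/4) - 8)**2 = (1/4 - 8)**2 = (-31/4)**2 = 961/16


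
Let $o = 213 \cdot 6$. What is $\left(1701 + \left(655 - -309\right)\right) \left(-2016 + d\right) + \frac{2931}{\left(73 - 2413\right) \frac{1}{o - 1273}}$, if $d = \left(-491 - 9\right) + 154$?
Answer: $- \frac{981978857}{156} \approx -6.2947 \cdot 10^{6}$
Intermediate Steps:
$d = -346$ ($d = -500 + 154 = -346$)
$o = 1278$
$\left(1701 + \left(655 - -309\right)\right) \left(-2016 + d\right) + \frac{2931}{\left(73 - 2413\right) \frac{1}{o - 1273}} = \left(1701 + \left(655 - -309\right)\right) \left(-2016 - 346\right) + \frac{2931}{\left(73 - 2413\right) \frac{1}{1278 - 1273}} = \left(1701 + \left(655 + 309\right)\right) \left(-2362\right) + \frac{2931}{\left(-2340\right) \frac{1}{5}} = \left(1701 + 964\right) \left(-2362\right) + \frac{2931}{\left(-2340\right) \frac{1}{5}} = 2665 \left(-2362\right) + \frac{2931}{-468} = -6294730 + 2931 \left(- \frac{1}{468}\right) = -6294730 - \frac{977}{156} = - \frac{981978857}{156}$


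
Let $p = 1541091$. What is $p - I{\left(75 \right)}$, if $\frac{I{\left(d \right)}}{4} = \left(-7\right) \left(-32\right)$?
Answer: $1540195$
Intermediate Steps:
$I{\left(d \right)} = 896$ ($I{\left(d \right)} = 4 \left(\left(-7\right) \left(-32\right)\right) = 4 \cdot 224 = 896$)
$p - I{\left(75 \right)} = 1541091 - 896 = 1540195$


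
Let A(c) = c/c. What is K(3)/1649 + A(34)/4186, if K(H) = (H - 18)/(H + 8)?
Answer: -44651/75929854 ≈ -0.00058806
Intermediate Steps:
A(c) = 1
K(H) = (-18 + H)/(8 + H)
K(3)/1649 + A(34)/4186 = ((-18 + 3)/(8 + 3))/1649 + 1/4186 = (-15/11)*(1/1649) + 1*(1/4186) = ((1/11)*(-15))*(1/1649) + 1/4186 = -15/11*1/1649 + 1/4186 = -15/18139 + 1/4186 = -44651/75929854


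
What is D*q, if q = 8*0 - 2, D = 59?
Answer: -118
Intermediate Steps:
q = -2 (q = 0 - 2 = -2)
D*q = 59*(-2) = -118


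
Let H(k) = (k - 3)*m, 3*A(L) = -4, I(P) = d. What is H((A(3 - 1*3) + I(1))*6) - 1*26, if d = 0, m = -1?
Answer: -15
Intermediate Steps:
I(P) = 0
A(L) = -4/3 (A(L) = (1/3)*(-4) = -4/3)
H(k) = 3 - k (H(k) = (k - 3)*(-1) = (-3 + k)*(-1) = 3 - k)
H((A(3 - 1*3) + I(1))*6) - 1*26 = (3 - (-4/3 + 0)*6) - 1*26 = (3 - (-4)*6/3) - 26 = (3 - 1*(-8)) - 26 = (3 + 8) - 26 = 11 - 26 = -15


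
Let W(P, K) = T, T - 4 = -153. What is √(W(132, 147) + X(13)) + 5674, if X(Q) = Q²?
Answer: 5674 + 2*√5 ≈ 5678.5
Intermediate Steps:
T = -149 (T = 4 - 153 = -149)
W(P, K) = -149
√(W(132, 147) + X(13)) + 5674 = √(-149 + 13²) + 5674 = √(-149 + 169) + 5674 = √20 + 5674 = 2*√5 + 5674 = 5674 + 2*√5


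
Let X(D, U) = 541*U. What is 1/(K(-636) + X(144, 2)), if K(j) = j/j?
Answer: 1/1083 ≈ 0.00092336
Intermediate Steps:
K(j) = 1
1/(K(-636) + X(144, 2)) = 1/(1 + 541*2) = 1/(1 + 1082) = 1/1083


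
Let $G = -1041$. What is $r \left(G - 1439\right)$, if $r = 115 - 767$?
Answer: $1616960$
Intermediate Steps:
$r = -652$ ($r = 115 - 767 = -652$)
$r \left(G - 1439\right) = - 652 \left(-1041 - 1439\right) = \left(-652\right) \left(-2480\right) = 1616960$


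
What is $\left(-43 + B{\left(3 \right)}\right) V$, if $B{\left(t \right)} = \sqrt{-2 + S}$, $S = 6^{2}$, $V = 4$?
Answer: $-172 + 4 \sqrt{34} \approx -148.68$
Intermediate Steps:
$S = 36$
$B{\left(t \right)} = \sqrt{34}$ ($B{\left(t \right)} = \sqrt{-2 + 36} = \sqrt{34}$)
$\left(-43 + B{\left(3 \right)}\right) V = \left(-43 + \sqrt{34}\right) 4 = -172 + 4 \sqrt{34}$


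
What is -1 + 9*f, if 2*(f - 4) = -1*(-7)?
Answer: 133/2 ≈ 66.500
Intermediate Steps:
f = 15/2 (f = 4 + (-1*(-7))/2 = 4 + (½)*7 = 4 + 7/2 = 15/2 ≈ 7.5000)
-1 + 9*f = -1 + 9*(15/2) = -1 + 135/2 = 133/2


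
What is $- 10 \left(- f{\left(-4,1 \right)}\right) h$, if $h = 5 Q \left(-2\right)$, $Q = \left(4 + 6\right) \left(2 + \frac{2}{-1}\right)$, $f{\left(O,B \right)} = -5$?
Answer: $0$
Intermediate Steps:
$Q = 0$ ($Q = 10 \left(2 + 2 \left(-1\right)\right) = 10 \left(2 - 2\right) = 10 \cdot 0 = 0$)
$h = 0$ ($h = 5 \cdot 0 \left(-2\right) = 0 \left(-2\right) = 0$)
$- 10 \left(- f{\left(-4,1 \right)}\right) h = - 10 \left(\left(-1\right) \left(-5\right)\right) 0 = \left(-10\right) 5 \cdot 0 = \left(-50\right) 0 = 0$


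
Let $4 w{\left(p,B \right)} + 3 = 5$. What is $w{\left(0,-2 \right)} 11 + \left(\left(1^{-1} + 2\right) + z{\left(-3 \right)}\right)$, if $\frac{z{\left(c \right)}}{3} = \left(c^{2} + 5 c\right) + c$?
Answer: $- \frac{37}{2} \approx -18.5$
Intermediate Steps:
$w{\left(p,B \right)} = \frac{1}{2}$ ($w{\left(p,B \right)} = - \frac{3}{4} + \frac{1}{4} \cdot 5 = - \frac{3}{4} + \frac{5}{4} = \frac{1}{2}$)
$z{\left(c \right)} = 3 c^{2} + 18 c$ ($z{\left(c \right)} = 3 \left(\left(c^{2} + 5 c\right) + c\right) = 3 \left(c^{2} + 6 c\right) = 3 c^{2} + 18 c$)
$w{\left(0,-2 \right)} 11 + \left(\left(1^{-1} + 2\right) + z{\left(-3 \right)}\right) = \frac{1}{2} \cdot 11 + \left(\left(1^{-1} + 2\right) + 3 \left(-3\right) \left(6 - 3\right)\right) = \frac{11}{2} + \left(\left(1 + 2\right) + 3 \left(-3\right) 3\right) = \frac{11}{2} + \left(3 - 27\right) = \frac{11}{2} - 24 = - \frac{37}{2}$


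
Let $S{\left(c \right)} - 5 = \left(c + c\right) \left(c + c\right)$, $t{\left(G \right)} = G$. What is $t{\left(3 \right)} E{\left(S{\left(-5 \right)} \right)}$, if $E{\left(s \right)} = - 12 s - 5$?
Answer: $-3795$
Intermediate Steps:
$S{\left(c \right)} = 5 + 4 c^{2}$ ($S{\left(c \right)} = 5 + \left(c + c\right) \left(c + c\right) = 5 + 2 c 2 c = 5 + 4 c^{2}$)
$E{\left(s \right)} = -5 - 12 s$
$t{\left(3 \right)} E{\left(S{\left(-5 \right)} \right)} = 3 \left(-5 - 12 \left(5 + 4 \left(-5\right)^{2}\right)\right) = 3 \left(-5 - 12 \left(5 + 4 \cdot 25\right)\right) = 3 \left(-5 - 12 \left(5 + 100\right)\right) = 3 \left(-5 - 1260\right) = 3 \left(-1265\right) = -3795$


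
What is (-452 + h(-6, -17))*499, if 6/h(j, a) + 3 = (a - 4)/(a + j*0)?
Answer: -1136223/5 ≈ -2.2724e+5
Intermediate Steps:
h(j, a) = 6/(-3 + (-4 + a)/a) (h(j, a) = 6/(-3 + (a - 4)/(a + j*0)) = 6/(-3 + (-4 + a)/(a + 0)) = 6/(-3 + (-4 + a)/a))
(-452 + h(-6, -17))*499 = (-452 - 3*(-17)/(2 - 17))*499 = (-452 - 3*(-17)/(-15))*499 = (-452 - 3*(-17)*(-1/15))*499 = (-452 - 17/5)*499 = -2277/5*499 = -1136223/5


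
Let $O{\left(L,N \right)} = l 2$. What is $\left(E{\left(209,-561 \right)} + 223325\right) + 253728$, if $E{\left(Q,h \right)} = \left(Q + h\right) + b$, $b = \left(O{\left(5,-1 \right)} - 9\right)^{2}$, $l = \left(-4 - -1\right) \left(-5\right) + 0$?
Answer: $477142$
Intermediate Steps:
$l = 15$ ($l = \left(-4 + 1\right) \left(-5\right) + 0 = \left(-3\right) \left(-5\right) + 0 = 15 + 0 = 15$)
$O{\left(L,N \right)} = 30$ ($O{\left(L,N \right)} = 15 \cdot 2 = 30$)
$b = 441$ ($b = \left(30 - 9\right)^{2} = 21^{2} = 441$)
$E{\left(Q,h \right)} = 441 + Q + h$ ($E{\left(Q,h \right)} = \left(Q + h\right) + 441 = 441 + Q + h$)
$\left(E{\left(209,-561 \right)} + 223325\right) + 253728 = \left(\left(441 + 209 - 561\right) + 223325\right) + 253728 = \left(89 + 223325\right) + 253728 = 223414 + 253728 = 477142$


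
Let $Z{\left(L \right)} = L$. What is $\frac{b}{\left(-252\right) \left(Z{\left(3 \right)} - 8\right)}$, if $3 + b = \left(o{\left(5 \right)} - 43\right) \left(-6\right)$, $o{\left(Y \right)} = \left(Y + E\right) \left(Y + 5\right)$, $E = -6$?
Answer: $\frac{1}{4} \approx 0.25$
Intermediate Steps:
$o{\left(Y \right)} = \left(-6 + Y\right) \left(5 + Y\right)$ ($o{\left(Y \right)} = \left(Y - 6\right) \left(Y + 5\right) = \left(-6 + Y\right) \left(5 + Y\right)$)
$b = 315$ ($b = -3 + \left(\left(-30 + 5^{2} - 5\right) - 43\right) \left(-6\right) = -3 + \left(\left(-30 + 25 - 5\right) - 43\right) \left(-6\right) = -3 + \left(-10 - 43\right) \left(-6\right) = -3 - -318 = -3 + 318 = 315$)
$\frac{b}{\left(-252\right) \left(Z{\left(3 \right)} - 8\right)} = \frac{315}{\left(-252\right) \left(3 - 8\right)} = \frac{315}{\left(-252\right) \left(-5\right)} = \frac{315}{1260} = 315 \cdot \frac{1}{1260} = \frac{1}{4}$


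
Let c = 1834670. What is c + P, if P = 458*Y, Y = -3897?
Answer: 49844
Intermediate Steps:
P = -1784826 (P = 458*(-3897) = -1784826)
c + P = 1834670 - 1784826 = 49844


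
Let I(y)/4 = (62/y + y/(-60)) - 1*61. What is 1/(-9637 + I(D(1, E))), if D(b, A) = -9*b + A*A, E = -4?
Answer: -105/1033834 ≈ -0.00010156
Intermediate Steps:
D(b, A) = A² - 9*b (D(b, A) = -9*b + A² = A² - 9*b)
I(y) = -244 + 248/y - y/15 (I(y) = 4*((62/y + y/(-60)) - 1*61) = 4*((62/y + y*(-1/60)) - 61) = 4*((62/y - y/60) - 61) = 4*(-61 + 62/y - y/60) = -244 + 248/y - y/15)
1/(-9637 + I(D(1, E))) = 1/(-9637 + (-244 + 248/((-4)² - 9*1) - ((-4)² - 9*1)/15)) = 1/(-9637 + (-244 + 248/(16 - 9) - (16 - 9)/15)) = 1/(-9637 + (-244 + 248/7 - 1/15*7)) = 1/(-9637 + (-244 + 248*(⅐) - 7/15)) = 1/(-9637 + (-244 + 248/7 - 7/15)) = 1/(-9637 - 21949/105) = 1/(-1033834/105) = -105/1033834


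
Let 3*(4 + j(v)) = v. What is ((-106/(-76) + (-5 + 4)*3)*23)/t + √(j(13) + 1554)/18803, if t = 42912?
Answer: -1403/1630656 + √13989/56409 ≈ 0.0012364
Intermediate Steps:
j(v) = -4 + v/3
((-106/(-76) + (-5 + 4)*3)*23)/t + √(j(13) + 1554)/18803 = ((-106/(-76) + (-5 + 4)*3)*23)/42912 + √((-4 + (⅓)*13) + 1554)/18803 = ((-106*(-1/76) - 1*3)*23)*(1/42912) + √((-4 + 13/3) + 1554)*(1/18803) = ((53/38 - 3)*23)*(1/42912) + √(⅓ + 1554)*(1/18803) = -61/38*23*(1/42912) + √(4663/3)*(1/18803) = -1403/38*1/42912 + (√13989/3)*(1/18803) = -1403/1630656 + √13989/56409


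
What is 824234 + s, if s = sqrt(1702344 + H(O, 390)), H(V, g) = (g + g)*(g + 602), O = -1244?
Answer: 824234 + 2*sqrt(619026) ≈ 8.2581e+5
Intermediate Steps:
H(V, g) = 2*g*(602 + g) (H(V, g) = (2*g)*(602 + g) = 2*g*(602 + g))
s = 2*sqrt(619026) (s = sqrt(1702344 + 2*390*(602 + 390)) = sqrt(1702344 + 2*390*992) = sqrt(1702344 + 773760) = sqrt(2476104) = 2*sqrt(619026) ≈ 1573.6)
824234 + s = 824234 + 2*sqrt(619026)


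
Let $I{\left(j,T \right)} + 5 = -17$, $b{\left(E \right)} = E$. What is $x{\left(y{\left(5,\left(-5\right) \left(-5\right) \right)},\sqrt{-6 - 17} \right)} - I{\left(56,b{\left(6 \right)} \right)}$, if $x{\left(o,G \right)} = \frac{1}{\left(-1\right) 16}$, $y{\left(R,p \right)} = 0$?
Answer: $\frac{351}{16} \approx 21.938$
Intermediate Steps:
$I{\left(j,T \right)} = -22$ ($I{\left(j,T \right)} = -5 - 17 = -22$)
$x{\left(o,G \right)} = - \frac{1}{16}$ ($x{\left(o,G \right)} = \frac{1}{-16} = - \frac{1}{16}$)
$x{\left(y{\left(5,\left(-5\right) \left(-5\right) \right)},\sqrt{-6 - 17} \right)} - I{\left(56,b{\left(6 \right)} \right)} = - \frac{1}{16} - -22 = - \frac{1}{16} + 22 = \frac{351}{16}$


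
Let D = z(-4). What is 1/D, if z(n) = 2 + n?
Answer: -½ ≈ -0.50000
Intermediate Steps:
D = -2 (D = 2 - 4 = -2)
1/D = 1/(-2) = -½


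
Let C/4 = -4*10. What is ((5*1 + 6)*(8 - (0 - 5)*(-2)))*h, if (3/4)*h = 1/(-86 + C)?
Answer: 44/369 ≈ 0.11924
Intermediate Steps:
C = -160 (C = 4*(-4*10) = 4*(-40) = -160)
h = -2/369 (h = 4/(3*(-86 - 160)) = (4/3)/(-246) = (4/3)*(-1/246) = -2/369 ≈ -0.0054201)
((5*1 + 6)*(8 - (0 - 5)*(-2)))*h = ((5*1 + 6)*(8 - (0 - 5)*(-2)))*(-2/369) = ((5 + 6)*(8 - (-5)*(-2)))*(-2/369) = (11*(8 - 1*10))*(-2/369) = (11*(8 - 10))*(-2/369) = (11*(-2))*(-2/369) = -22*(-2/369) = 44/369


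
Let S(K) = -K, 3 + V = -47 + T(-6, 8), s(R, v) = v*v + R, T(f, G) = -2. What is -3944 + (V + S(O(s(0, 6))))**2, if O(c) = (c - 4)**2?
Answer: 1153832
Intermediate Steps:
s(R, v) = R + v**2 (s(R, v) = v**2 + R = R + v**2)
V = -52 (V = -3 + (-47 - 2) = -3 - 49 = -52)
O(c) = (-4 + c)**2
-3944 + (V + S(O(s(0, 6))))**2 = -3944 + (-52 - (-4 + (0 + 6**2))**2)**2 = -3944 + (-52 - (-4 + (0 + 36))**2)**2 = -3944 + (-52 - (-4 + 36)**2)**2 = -3944 + (-52 - 1*32**2)**2 = -3944 + (-52 - 1*1024)**2 = -3944 + (-52 - 1024)**2 = -3944 + (-1076)**2 = -3944 + 1157776 = 1153832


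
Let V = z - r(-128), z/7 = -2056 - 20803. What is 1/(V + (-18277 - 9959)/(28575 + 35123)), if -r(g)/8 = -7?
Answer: -31849/5098051699 ≈ -6.2473e-6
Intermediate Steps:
r(g) = 56 (r(g) = -8*(-7) = 56)
z = -160013 (z = 7*(-2056 - 20803) = 7*(-22859) = -160013)
V = -160069 (V = -160013 - 1*56 = -160013 - 56 = -160069)
1/(V + (-18277 - 9959)/(28575 + 35123)) = 1/(-160069 + (-18277 - 9959)/(28575 + 35123)) = 1/(-160069 - 28236/63698) = 1/(-160069 - 28236*1/63698) = 1/(-160069 - 14118/31849) = 1/(-5098051699/31849) = -31849/5098051699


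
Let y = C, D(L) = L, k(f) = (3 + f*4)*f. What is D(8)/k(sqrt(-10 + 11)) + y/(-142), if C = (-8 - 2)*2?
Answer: 638/497 ≈ 1.2837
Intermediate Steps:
C = -20 (C = -10*2 = -20)
k(f) = f*(3 + 4*f) (k(f) = (3 + 4*f)*f = f*(3 + 4*f))
y = -20
D(8)/k(sqrt(-10 + 11)) + y/(-142) = 8/((sqrt(-10 + 11)*(3 + 4*sqrt(-10 + 11)))) - 20/(-142) = 8/((sqrt(1)*(3 + 4*sqrt(1)))) - 20*(-1/142) = 8/((1*(3 + 4*1))) + 10/71 = 8/((1*(3 + 4))) + 10/71 = 8/((1*7)) + 10/71 = 8/7 + 10/71 = 638/497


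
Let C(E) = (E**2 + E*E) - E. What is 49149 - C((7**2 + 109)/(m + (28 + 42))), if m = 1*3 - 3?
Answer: 60197808/1225 ≈ 49141.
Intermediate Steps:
m = 0 (m = 3 - 3 = 0)
C(E) = -E + 2*E**2 (C(E) = (E**2 + E**2) - E = 2*E**2 - E = -E + 2*E**2)
49149 - C((7**2 + 109)/(m + (28 + 42))) = 49149 - (7**2 + 109)/(0 + (28 + 42))*(-1 + 2*((7**2 + 109)/(0 + (28 + 42)))) = 49149 - (49 + 109)/(0 + 70)*(-1 + 2*((49 + 109)/(0 + 70))) = 49149 - 158/70*(-1 + 2*(158/70)) = 49149 - 158*(1/70)*(-1 + 2*(158*(1/70))) = 49149 - 79*(-1 + 2*(79/35))/35 = 49149 - 79*(-1 + 158/35)/35 = 49149 - 79*123/(35*35) = 49149 - 1*9717/1225 = 49149 - 9717/1225 = 60197808/1225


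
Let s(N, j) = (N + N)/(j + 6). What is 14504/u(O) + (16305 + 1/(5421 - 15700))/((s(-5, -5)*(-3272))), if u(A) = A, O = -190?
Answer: -12753342757/168164440 ≈ -75.839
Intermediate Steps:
s(N, j) = 2*N/(6 + j) (s(N, j) = (2*N)/(6 + j) = 2*N/(6 + j))
14504/u(O) + (16305 + 1/(5421 - 15700))/((s(-5, -5)*(-3272))) = 14504/(-190) + (16305 + 1/(5421 - 15700))/(((2*(-5)/(6 - 5))*(-3272))) = 14504*(-1/190) + (16305 + 1/(-10279))/(((2*(-5)/1)*(-3272))) = -7252/95 + (16305 - 1/10279)/(((2*(-5)*1)*(-3272))) = -7252/95 + 167599094/(10279*((-10*(-3272)))) = -7252/95 + (167599094/10279)/32720 = -7252/95 + (167599094/10279)*(1/32720) = -7252/95 + 83799547/168164440 = -12753342757/168164440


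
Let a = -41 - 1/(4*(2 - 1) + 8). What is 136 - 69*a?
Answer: 11883/4 ≈ 2970.8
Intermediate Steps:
a = -493/12 (a = -41 - 1/(4*1 + 8) = -41 - 1/(4 + 8) = -41 - 1/12 = -493/12 ≈ -41.083)
136 - 69*a = 136 - 69*(-493/12) = 136 + 11339/4 = 11883/4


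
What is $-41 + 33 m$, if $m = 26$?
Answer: $817$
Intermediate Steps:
$-41 + 33 m = -41 + 33 \cdot 26 = -41 + 858 = 817$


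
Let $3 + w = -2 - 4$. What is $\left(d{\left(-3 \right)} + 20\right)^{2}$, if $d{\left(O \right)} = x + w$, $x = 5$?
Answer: $256$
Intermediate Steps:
$w = -9$ ($w = -3 - 6 = -9$)
$d{\left(O \right)} = -4$ ($d{\left(O \right)} = 5 - 9 = -4$)
$\left(d{\left(-3 \right)} + 20\right)^{2} = \left(-4 + 20\right)^{2} = 16^{2} = 256$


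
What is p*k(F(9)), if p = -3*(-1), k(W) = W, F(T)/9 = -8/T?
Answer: -24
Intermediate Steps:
F(T) = -72/T (F(T) = 9*(-8/T) = -72/T)
p = 3
p*k(F(9)) = 3*(-72/9) = 3*(-72*⅑) = 3*(-8) = -24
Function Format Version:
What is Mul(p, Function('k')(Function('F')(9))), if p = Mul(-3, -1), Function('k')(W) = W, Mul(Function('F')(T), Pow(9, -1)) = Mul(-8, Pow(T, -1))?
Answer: -24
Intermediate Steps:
Function('F')(T) = Mul(-72, Pow(T, -1)) (Function('F')(T) = Mul(9, Mul(-8, Pow(T, -1))) = Mul(-72, Pow(T, -1)))
p = 3
Mul(p, Function('k')(Function('F')(9))) = Mul(3, Mul(-72, Pow(9, -1))) = Mul(3, Mul(-72, Rational(1, 9))) = Mul(3, -8) = -24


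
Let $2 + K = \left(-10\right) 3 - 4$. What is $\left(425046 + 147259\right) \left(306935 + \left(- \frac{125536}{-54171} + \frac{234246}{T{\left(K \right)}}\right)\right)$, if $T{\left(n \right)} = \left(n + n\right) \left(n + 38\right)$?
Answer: $\frac{75722732187381455}{433368} \approx 1.7473 \cdot 10^{11}$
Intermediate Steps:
$K = -36$ ($K = -2 - 34 = -36$)
$T{\left(n \right)} = 2 n \left(38 + n\right)$
$\left(425046 + 147259\right) \left(306935 + \left(- \frac{125536}{-54171} + \frac{234246}{T{\left(K \right)}}\right)\right) = \left(425046 + 147259\right) \left(306935 + \left(- \frac{125536}{-54171} + \frac{234246}{2 \left(-36\right) \left(38 - 36\right)}\right)\right) = 572305 \left(306935 + \left(\left(-125536\right) \left(- \frac{1}{54171}\right) + \frac{234246}{2 \left(-36\right) 2}\right)\right) = 572305 \left(306935 + \left(\frac{125536}{54171} + \frac{234246}{-144}\right)\right) = 572305 \left(306935 + \left(\frac{125536}{54171} + 234246 \left(- \frac{1}{144}\right)\right)\right) = 572305 \left(306935 + \left(\frac{125536}{54171} - \frac{39041}{24}\right)\right) = 572305 \left(306935 - \frac{703959049}{433368}\right) = 572305 \cdot \frac{132311848031}{433368} = \frac{75722732187381455}{433368}$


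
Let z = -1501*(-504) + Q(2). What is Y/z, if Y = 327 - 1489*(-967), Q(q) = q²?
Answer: 720095/378254 ≈ 1.9037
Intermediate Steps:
z = 756508 (z = -1501*(-504) + 2² = 756504 + 4 = 756508)
Y = 1440190 (Y = 327 + 1439863 = 1440190)
Y/z = 1440190/756508 = 1440190*(1/756508) = 720095/378254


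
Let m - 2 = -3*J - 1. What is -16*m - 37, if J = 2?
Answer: 43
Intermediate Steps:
m = -5 (m = 2 + (-3*2 - 1) = 2 + (-6 - 1) = 2 - 7 = -5)
-16*m - 37 = -16*(-5) - 37 = 80 - 37 = 43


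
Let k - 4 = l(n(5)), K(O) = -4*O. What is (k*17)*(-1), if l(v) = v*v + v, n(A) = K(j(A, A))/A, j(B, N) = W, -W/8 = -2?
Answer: -65892/25 ≈ -2635.7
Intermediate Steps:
W = 16 (W = -8*(-2) = 16)
j(B, N) = 16
n(A) = -64/A (n(A) = (-4*16)/A = -64/A)
l(v) = v + v**2 (l(v) = v**2 + v = v + v**2)
k = 3876/25 (k = 4 + (-64/5)*(1 - 64/5) = 4 + (-64*1/5)*(1 - 64*1/5) = 4 - 64*(1 - 64/5)/5 = 4 - 64/5*(-59/5) = 4 + 3776/25 = 3876/25 ≈ 155.04)
(k*17)*(-1) = ((3876/25)*17)*(-1) = (65892/25)*(-1) = -65892/25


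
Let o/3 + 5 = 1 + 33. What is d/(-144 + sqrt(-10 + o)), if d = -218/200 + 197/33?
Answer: -193236/5681225 - 16103*sqrt(77)/68174700 ≈ -0.036086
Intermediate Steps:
o = 87 (o = -15 + 3*(1 + 33) = -15 + 3*34 = -15 + 102 = 87)
d = 16103/3300 (d = -218*1/200 + 197*(1/33) = -109/100 + 197/33 = 16103/3300 ≈ 4.8797)
d/(-144 + sqrt(-10 + o)) = (16103/3300)/(-144 + sqrt(-10 + 87)) = (16103/3300)/(-144 + sqrt(77)) = 16103/(3300*(-144 + sqrt(77)))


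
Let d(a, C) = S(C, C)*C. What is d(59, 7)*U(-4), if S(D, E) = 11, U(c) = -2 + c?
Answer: -462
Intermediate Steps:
d(a, C) = 11*C
d(59, 7)*U(-4) = (11*7)*(-2 - 4) = 77*(-6) = -462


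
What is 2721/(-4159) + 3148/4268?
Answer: 369826/4437653 ≈ 0.083338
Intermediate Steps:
2721/(-4159) + 3148/4268 = 2721*(-1/4159) + 3148*(1/4268) = -2721/4159 + 787/1067 = 369826/4437653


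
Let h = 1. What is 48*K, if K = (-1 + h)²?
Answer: 0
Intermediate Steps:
K = 0 (K = (-1 + 1)² = 0² = 0)
48*K = 48*0 = 0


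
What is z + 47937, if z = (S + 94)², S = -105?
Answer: 48058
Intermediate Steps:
z = 121 (z = (-105 + 94)² = (-11)² = 121)
z + 47937 = 121 + 47937 = 48058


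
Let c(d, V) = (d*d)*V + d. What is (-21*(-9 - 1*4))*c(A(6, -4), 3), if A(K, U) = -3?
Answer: 6552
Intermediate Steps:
c(d, V) = d + V*d² (c(d, V) = d²*V + d = V*d² + d = d + V*d²)
(-21*(-9 - 1*4))*c(A(6, -4), 3) = (-21*(-9 - 1*4))*(-3*(1 + 3*(-3))) = (-21*(-9 - 4))*(-3*(1 - 9)) = (-21*(-13))*(-3*(-8)) = 273*24 = 6552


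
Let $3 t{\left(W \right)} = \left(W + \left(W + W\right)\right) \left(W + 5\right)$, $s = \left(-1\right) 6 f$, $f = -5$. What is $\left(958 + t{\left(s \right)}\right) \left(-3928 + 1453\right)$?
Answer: $-4969800$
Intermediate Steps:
$s = 30$ ($s = \left(-1\right) 6 \left(-5\right) = \left(-6\right) \left(-5\right) = 30$)
$t{\left(W \right)} = W \left(5 + W\right)$ ($t{\left(W \right)} = \frac{\left(W + \left(W + W\right)\right) \left(W + 5\right)}{3} = \frac{\left(W + 2 W\right) \left(5 + W\right)}{3} = \frac{3 W \left(5 + W\right)}{3} = W \left(5 + W\right)$)
$\left(958 + t{\left(s \right)}\right) \left(-3928 + 1453\right) = \left(958 + 30 \left(5 + 30\right)\right) \left(-3928 + 1453\right) = \left(958 + 30 \cdot 35\right) \left(-2475\right) = \left(958 + 1050\right) \left(-2475\right) = 2008 \left(-2475\right) = -4969800$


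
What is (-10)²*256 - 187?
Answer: 25413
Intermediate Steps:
(-10)²*256 - 187 = 100*256 - 187 = 25600 - 187 = 25413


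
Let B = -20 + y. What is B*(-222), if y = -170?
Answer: 42180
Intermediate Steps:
B = -190 (B = -20 - 170 = -190)
B*(-222) = -190*(-222) = 42180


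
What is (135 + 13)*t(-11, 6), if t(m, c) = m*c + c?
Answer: -8880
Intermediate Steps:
t(m, c) = c + c*m (t(m, c) = c*m + c = c + c*m)
(135 + 13)*t(-11, 6) = (135 + 13)*(6*(1 - 11)) = 148*(6*(-10)) = 148*(-60) = -8880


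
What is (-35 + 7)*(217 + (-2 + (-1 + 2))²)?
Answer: -6104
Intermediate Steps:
(-35 + 7)*(217 + (-2 + (-1 + 2))²) = -28*(217 + (-2 + 1)²) = -28*(217 + (-1)²) = -28*(217 + 1) = -28*218 = -6104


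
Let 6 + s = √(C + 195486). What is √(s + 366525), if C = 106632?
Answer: √(366519 + √302118) ≈ 605.86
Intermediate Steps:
s = -6 + √302118 (s = -6 + √(106632 + 195486) = -6 + √302118 ≈ 543.65)
√(s + 366525) = √((-6 + √302118) + 366525) = √(366519 + √302118)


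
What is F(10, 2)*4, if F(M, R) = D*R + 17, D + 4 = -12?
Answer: -60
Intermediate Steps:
D = -16 (D = -4 - 12 = -16)
F(M, R) = 17 - 16*R (F(M, R) = -16*R + 17 = 17 - 16*R)
F(10, 2)*4 = (17 - 16*2)*4 = (17 - 32)*4 = -15*4 = -60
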